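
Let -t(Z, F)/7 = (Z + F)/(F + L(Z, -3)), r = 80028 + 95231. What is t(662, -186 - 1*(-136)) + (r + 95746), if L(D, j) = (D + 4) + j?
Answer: 166121781/613 ≈ 2.7100e+5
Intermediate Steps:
L(D, j) = 4 + D + j (L(D, j) = (4 + D) + j = 4 + D + j)
r = 175259
t(Z, F) = -7*(F + Z)/(1 + F + Z) (t(Z, F) = -7*(Z + F)/(F + (4 + Z - 3)) = -7*(F + Z)/(F + (1 + Z)) = -7*(F + Z)/(1 + F + Z))
t(662, -186 - 1*(-136)) + (r + 95746) = 7*(-(-186 - 1*(-136)) - 1*662)/(1 + (-186 - 1*(-136)) + 662) + (175259 + 95746) = 7*(-(-186 + 136) - 662)/(1 + (-186 + 136) + 662) + 271005 = 7*(-1*(-50) - 662)/(1 - 50 + 662) + 271005 = 7*(50 - 662)/613 + 271005 = 7*(1/613)*(-612) + 271005 = -4284/613 + 271005 = 166121781/613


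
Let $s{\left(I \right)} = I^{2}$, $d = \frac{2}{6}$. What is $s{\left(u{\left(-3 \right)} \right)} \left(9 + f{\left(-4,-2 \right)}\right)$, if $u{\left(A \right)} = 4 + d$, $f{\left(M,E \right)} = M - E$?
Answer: $\frac{1183}{9} \approx 131.44$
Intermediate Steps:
$d = \frac{1}{3}$ ($d = 2 \cdot \frac{1}{6} = \frac{1}{3} \approx 0.33333$)
$u{\left(A \right)} = \frac{13}{3}$ ($u{\left(A \right)} = 4 + \frac{1}{3} = \frac{13}{3}$)
$s{\left(u{\left(-3 \right)} \right)} \left(9 + f{\left(-4,-2 \right)}\right) = \left(\frac{13}{3}\right)^{2} \left(9 - 2\right) = \frac{169 \left(9 + \left(-4 + 2\right)\right)}{9} = \frac{169 \left(9 - 2\right)}{9} = \frac{169}{9} \cdot 7 = \frac{1183}{9}$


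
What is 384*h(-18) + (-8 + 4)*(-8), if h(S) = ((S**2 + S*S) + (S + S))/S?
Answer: -13024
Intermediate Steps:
h(S) = (2*S + 2*S**2)/S (h(S) = ((S**2 + S**2) + 2*S)/S = (2*S**2 + 2*S)/S = (2*S + 2*S**2)/S)
384*h(-18) + (-8 + 4)*(-8) = 384*(2 + 2*(-18)) + (-8 + 4)*(-8) = 384*(2 - 36) - 4*(-8) = 384*(-34) + 32 = -13056 + 32 = -13024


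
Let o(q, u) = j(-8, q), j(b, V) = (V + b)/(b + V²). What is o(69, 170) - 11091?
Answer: -52715462/4753 ≈ -11091.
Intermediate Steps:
j(b, V) = (V + b)/(b + V²)
o(q, u) = (-8 + q)/(-8 + q²) (o(q, u) = (q - 8)/(-8 + q²) = (-8 + q)/(-8 + q²))
o(69, 170) - 11091 = (-8 + 69)/(-8 + 69²) - 11091 = 61/(-8 + 4761) - 11091 = 61/4753 - 11091 = -52715462/4753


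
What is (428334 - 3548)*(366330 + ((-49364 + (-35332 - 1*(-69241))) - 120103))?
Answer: 98028714792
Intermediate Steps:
(428334 - 3548)*(366330 + ((-49364 + (-35332 - 1*(-69241))) - 120103)) = 424786*(366330 + ((-49364 + (-35332 + 69241)) - 120103)) = 424786*(366330 + ((-49364 + 33909) - 120103)) = 424786*(366330 + (-15455 - 120103)) = 424786*(366330 - 135558) = 424786*230772 = 98028714792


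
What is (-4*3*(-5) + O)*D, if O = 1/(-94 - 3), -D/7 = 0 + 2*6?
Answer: -488796/97 ≈ -5039.1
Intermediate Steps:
D = -84 (D = -7*(0 + 2*6) = -7*(0 + 12) = -7*12 = -84)
O = -1/97 (O = 1/(-97) = -1/97 ≈ -0.010309)
(-4*3*(-5) + O)*D = (-4*3*(-5) - 1/97)*(-84) = (-12*(-5) - 1/97)*(-84) = (60 - 1/97)*(-84) = (5819/97)*(-84) = -488796/97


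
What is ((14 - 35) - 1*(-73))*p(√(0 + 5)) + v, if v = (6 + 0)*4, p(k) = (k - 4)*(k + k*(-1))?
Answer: 24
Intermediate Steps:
p(k) = 0 (p(k) = (-4 + k)*(k - k) = (-4 + k)*0 = 0)
v = 24 (v = 6*4 = 24)
((14 - 35) - 1*(-73))*p(√(0 + 5)) + v = ((14 - 35) - 1*(-73))*0 + 24 = (-21 + 73)*0 + 24 = 52*0 + 24 = 0 + 24 = 24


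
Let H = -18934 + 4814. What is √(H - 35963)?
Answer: I*√50083 ≈ 223.79*I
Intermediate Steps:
H = -14120
√(H - 35963) = √(-14120 - 35963) = √(-50083) = I*√50083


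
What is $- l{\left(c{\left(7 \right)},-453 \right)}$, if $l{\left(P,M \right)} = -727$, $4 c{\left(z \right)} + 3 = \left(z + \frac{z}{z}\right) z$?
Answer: $727$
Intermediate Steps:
$c{\left(z \right)} = - \frac{3}{4} + \frac{z \left(1 + z\right)}{4}$ ($c{\left(z \right)} = - \frac{3}{4} + \frac{\left(z + \frac{z}{z}\right) z}{4} = - \frac{3}{4} + \frac{\left(z + 1\right) z}{4} = - \frac{3}{4} + \frac{\left(1 + z\right) z}{4} = - \frac{3}{4} + \frac{z \left(1 + z\right)}{4}$)
$- l{\left(c{\left(7 \right)},-453 \right)} = \left(-1\right) \left(-727\right) = 727$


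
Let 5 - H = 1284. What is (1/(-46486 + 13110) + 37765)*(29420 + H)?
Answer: 35470172586099/33376 ≈ 1.0627e+9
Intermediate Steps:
H = -1279 (H = 5 - 1*1284 = 5 - 1284 = -1279)
(1/(-46486 + 13110) + 37765)*(29420 + H) = (1/(-46486 + 13110) + 37765)*(29420 - 1279) = (1/(-33376) + 37765)*28141 = (-1/33376 + 37765)*28141 = (1260444639/33376)*28141 = 35470172586099/33376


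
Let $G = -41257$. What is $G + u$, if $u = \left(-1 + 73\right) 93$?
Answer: $-34561$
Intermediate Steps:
$u = 6696$ ($u = 72 \cdot 93 = 6696$)
$G + u = -41257 + 6696 = -34561$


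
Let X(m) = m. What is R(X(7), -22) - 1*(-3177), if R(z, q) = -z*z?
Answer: 3128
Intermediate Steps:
R(z, q) = -z²
R(X(7), -22) - 1*(-3177) = -1*7² - 1*(-3177) = -1*49 + 3177 = -49 + 3177 = 3128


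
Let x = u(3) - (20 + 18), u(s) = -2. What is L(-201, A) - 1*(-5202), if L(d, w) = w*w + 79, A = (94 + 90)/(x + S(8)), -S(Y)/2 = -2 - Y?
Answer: 134141/25 ≈ 5365.6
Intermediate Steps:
x = -40 (x = -2 - (20 + 18) = -2 - 1*38 = -2 - 38 = -40)
S(Y) = 4 + 2*Y (S(Y) = -2*(-2 - Y) = 4 + 2*Y)
A = -46/5 (A = (94 + 90)/(-40 + (4 + 2*8)) = 184/(-40 + (4 + 16)) = 184/(-40 + 20) = 184/(-20) = 184*(-1/20) = -46/5 ≈ -9.2000)
L(d, w) = 79 + w² (L(d, w) = w² + 79 = 79 + w²)
L(-201, A) - 1*(-5202) = (79 + (-46/5)²) - 1*(-5202) = (79 + 2116/25) + 5202 = 4091/25 + 5202 = 134141/25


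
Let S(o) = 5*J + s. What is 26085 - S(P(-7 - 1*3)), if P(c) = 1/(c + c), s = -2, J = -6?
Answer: 26117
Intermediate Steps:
P(c) = 1/(2*c)
S(o) = -32 (S(o) = 5*(-6) - 2 = -30 - 2 = -32)
26085 - S(P(-7 - 1*3)) = 26085 - 1*(-32) = 26085 + 32 = 26117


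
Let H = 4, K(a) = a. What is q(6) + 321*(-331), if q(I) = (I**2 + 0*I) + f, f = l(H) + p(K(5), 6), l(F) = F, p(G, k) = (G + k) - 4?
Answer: -106204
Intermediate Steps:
p(G, k) = -4 + G + k
f = 11 (f = 4 + (-4 + 5 + 6) = 4 + 7 = 11)
q(I) = 11 + I**2 (q(I) = (I**2 + 0*I) + 11 = (I**2 + 0) + 11 = I**2 + 11 = 11 + I**2)
q(6) + 321*(-331) = (11 + 6**2) + 321*(-331) = (11 + 36) - 106251 = 47 - 106251 = -106204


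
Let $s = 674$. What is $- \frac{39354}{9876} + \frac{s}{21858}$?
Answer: $- \frac{71128609}{17989134} \approx -3.954$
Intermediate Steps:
$- \frac{39354}{9876} + \frac{s}{21858} = - \frac{39354}{9876} + \frac{674}{21858} = \left(-39354\right) \frac{1}{9876} + 674 \cdot \frac{1}{21858} = - \frac{6559}{1646} + \frac{337}{10929} = - \frac{71128609}{17989134}$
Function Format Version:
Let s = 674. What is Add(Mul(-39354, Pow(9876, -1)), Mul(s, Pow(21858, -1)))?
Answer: Rational(-71128609, 17989134) ≈ -3.9540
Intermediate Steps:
Add(Mul(-39354, Pow(9876, -1)), Mul(s, Pow(21858, -1))) = Add(Mul(-39354, Pow(9876, -1)), Mul(674, Pow(21858, -1))) = Add(Mul(-39354, Rational(1, 9876)), Mul(674, Rational(1, 21858))) = Add(Rational(-6559, 1646), Rational(337, 10929)) = Rational(-71128609, 17989134)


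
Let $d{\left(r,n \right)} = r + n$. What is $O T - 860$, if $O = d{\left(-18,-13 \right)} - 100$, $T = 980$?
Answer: $-129240$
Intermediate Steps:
$d{\left(r,n \right)} = n + r$
$O = -131$ ($O = \left(-13 - 18\right) - 100 = -31 - 100 = -131$)
$O T - 860 = \left(-131\right) 980 - 860 = -128380 - 860 = -129240$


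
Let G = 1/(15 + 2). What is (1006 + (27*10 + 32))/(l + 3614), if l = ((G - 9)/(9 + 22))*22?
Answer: 344658/950617 ≈ 0.36256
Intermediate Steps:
G = 1/17 ≈ 0.058824
l = -3344/527 (l = ((1/17 - 9)/(9 + 22))*22 = -152/17/31*22 = -152/17*1/31*22 = -152/527*22 = -3344/527 ≈ -6.3454)
(1006 + (27*10 + 32))/(l + 3614) = (1006 + (27*10 + 32))/(-3344/527 + 3614) = (1006 + (270 + 32))/(1901234/527) = (1006 + 302)*(527/1901234) = 1308*(527/1901234) = 344658/950617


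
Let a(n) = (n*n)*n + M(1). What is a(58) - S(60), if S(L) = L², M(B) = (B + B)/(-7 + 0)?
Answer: 1340582/7 ≈ 1.9151e+5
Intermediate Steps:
M(B) = -2*B/7 (M(B) = (2*B)/(-7) = (2*B)*(-⅐) = -2*B/7)
a(n) = -2/7 + n³ (a(n) = (n*n)*n - 2/7*1 = n²*n - 2/7 = n³ - 2/7 = -2/7 + n³)
a(58) - S(60) = (-2/7 + 58³) - 1*60² = (-2/7 + 195112) - 1*3600 = 1365782/7 - 3600 = 1340582/7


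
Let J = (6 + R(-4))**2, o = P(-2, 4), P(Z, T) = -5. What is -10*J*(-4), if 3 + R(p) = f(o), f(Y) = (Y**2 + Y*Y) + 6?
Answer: 139240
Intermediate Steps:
o = -5
f(Y) = 6 + 2*Y**2 (f(Y) = (Y**2 + Y**2) + 6 = 2*Y**2 + 6 = 6 + 2*Y**2)
R(p) = 53 (R(p) = -3 + (6 + 2*(-5)**2) = -3 + (6 + 2*25) = -3 + (6 + 50) = -3 + 56 = 53)
J = 3481 (J = (6 + 53)**2 = 59**2 = 3481)
-10*J*(-4) = -10*3481*(-4) = -34810*(-4) = 139240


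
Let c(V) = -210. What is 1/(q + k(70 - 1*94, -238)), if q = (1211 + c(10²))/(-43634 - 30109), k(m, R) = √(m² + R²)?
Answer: 73816743/311164078401779 + 10876060098*√14305/311164078401779 ≈ 0.0041807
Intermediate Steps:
k(m, R) = √(R² + m²)
q = -1001/73743 (q = (1211 - 210)/(-43634 - 30109) = 1001/(-73743) = 1001*(-1/73743) = -1001/73743 ≈ -0.013574)
1/(q + k(70 - 1*94, -238)) = 1/(-1001/73743 + √((-238)² + (70 - 1*94)²)) = 1/(-1001/73743 + √(56644 + (70 - 94)²)) = 1/(-1001/73743 + √(56644 + (-24)²)) = 1/(-1001/73743 + √(56644 + 576)) = 1/(-1001/73743 + √57220) = 1/(-1001/73743 + 2*√14305)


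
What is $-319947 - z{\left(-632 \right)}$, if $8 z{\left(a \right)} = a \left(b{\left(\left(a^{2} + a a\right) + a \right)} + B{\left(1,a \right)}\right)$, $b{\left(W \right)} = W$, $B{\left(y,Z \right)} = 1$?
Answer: $62739196$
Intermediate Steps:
$z{\left(a \right)} = \frac{a \left(1 + a + 2 a^{2}\right)}{8}$ ($z{\left(a \right)} = \frac{a \left(\left(\left(a^{2} + a a\right) + a\right) + 1\right)}{8} = \frac{a \left(\left(\left(a^{2} + a^{2}\right) + a\right) + 1\right)}{8} = \frac{a \left(\left(2 a^{2} + a\right) + 1\right)}{8} = \frac{a \left(\left(a + 2 a^{2}\right) + 1\right)}{8} = \frac{a \left(1 + a + 2 a^{2}\right)}{8}$)
$-319947 - z{\left(-632 \right)} = -319947 - \frac{1}{8} \left(-632\right) \left(1 - 632 \left(1 + 2 \left(-632\right)\right)\right) = -319947 - \frac{1}{8} \left(-632\right) \left(1 - 632 \left(1 - 1264\right)\right) = -319947 - \frac{1}{8} \left(-632\right) \left(1 - -798216\right) = -319947 - \frac{1}{8} \left(-632\right) \left(1 + 798216\right) = -319947 - \frac{1}{8} \left(-632\right) 798217 = -319947 - -63059143 = -319947 + 63059143 = 62739196$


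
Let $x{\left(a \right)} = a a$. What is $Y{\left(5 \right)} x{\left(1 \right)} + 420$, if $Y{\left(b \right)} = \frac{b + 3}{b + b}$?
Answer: $\frac{2104}{5} \approx 420.8$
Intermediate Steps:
$Y{\left(b \right)} = \frac{3 + b}{2 b}$
$x{\left(a \right)} = a^{2}$
$Y{\left(5 \right)} x{\left(1 \right)} + 420 = \frac{3 + 5}{2 \cdot 5} \cdot 1^{2} + 420 = \frac{1}{2} \cdot \frac{1}{5} \cdot 8 \cdot 1 + 420 = \frac{4}{5} \cdot 1 + 420 = \frac{4}{5} + 420 = \frac{2104}{5}$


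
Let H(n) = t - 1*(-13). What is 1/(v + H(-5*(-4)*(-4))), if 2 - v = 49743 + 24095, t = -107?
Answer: -1/73930 ≈ -1.3526e-5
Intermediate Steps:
H(n) = -94 (H(n) = -107 - 1*(-13) = -107 + 13 = -94)
v = -73836 (v = 2 - (49743 + 24095) = 2 - 1*73838 = 2 - 73838 = -73836)
1/(v + H(-5*(-4)*(-4))) = 1/(-73836 - 94) = 1/(-73930) = -1/73930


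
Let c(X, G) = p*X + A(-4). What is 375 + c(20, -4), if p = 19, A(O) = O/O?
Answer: 756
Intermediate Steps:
A(O) = 1
c(X, G) = 1 + 19*X (c(X, G) = 19*X + 1 = 1 + 19*X)
375 + c(20, -4) = 375 + (1 + 19*20) = 375 + (1 + 380) = 375 + 381 = 756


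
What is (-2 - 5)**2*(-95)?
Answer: -4655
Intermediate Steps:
(-2 - 5)**2*(-95) = (-7)**2*(-95) = 49*(-95) = -4655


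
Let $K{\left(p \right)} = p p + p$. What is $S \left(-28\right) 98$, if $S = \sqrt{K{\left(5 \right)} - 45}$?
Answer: $- 2744 i \sqrt{15} \approx - 10627.0 i$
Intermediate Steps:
$K{\left(p \right)} = p + p^{2}$ ($K{\left(p \right)} = p^{2} + p = p + p^{2}$)
$S = i \sqrt{15}$ ($S = \sqrt{5 \left(1 + 5\right) - 45} = \sqrt{5 \cdot 6 - 45} = \sqrt{30 - 45} = \sqrt{-15} = i \sqrt{15} \approx 3.873 i$)
$S \left(-28\right) 98 = i \sqrt{15} \left(-28\right) 98 = - 28 i \sqrt{15} \cdot 98 = - 2744 i \sqrt{15}$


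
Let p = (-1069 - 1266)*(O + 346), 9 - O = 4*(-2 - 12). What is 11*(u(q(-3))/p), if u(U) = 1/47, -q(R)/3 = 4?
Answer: -11/45105195 ≈ -2.4387e-7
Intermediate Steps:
q(R) = -12 (q(R) = -3*4 = -12)
O = 65 (O = 9 - 4*(-2 - 12) = 9 - 4*(-14) = 9 - 1*(-56) = 9 + 56 = 65)
p = -959685 (p = (-1069 - 1266)*(65 + 346) = -2335*411 = -959685)
u(U) = 1/47
11*(u(q(-3))/p) = 11*((1/47)/(-959685)) = 11*((1/47)*(-1/959685)) = 11*(-1/45105195) = -11/45105195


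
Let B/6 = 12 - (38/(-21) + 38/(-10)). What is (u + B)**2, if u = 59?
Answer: 33212169/1225 ≈ 27112.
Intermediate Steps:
B = 3698/35 (B = 6*(12 - (38/(-21) + 38/(-10))) = 6*(12 - (38*(-1/21) + 38*(-1/10))) = 6*(12 - (-38/21 - 19/5)) = 6*(12 - 1*(-589/105)) = 6*(12 + 589/105) = 6*(1849/105) = 3698/35 ≈ 105.66)
(u + B)**2 = (59 + 3698/35)**2 = (5763/35)**2 = 33212169/1225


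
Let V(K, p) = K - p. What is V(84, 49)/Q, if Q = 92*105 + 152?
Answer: 35/9812 ≈ 0.0035671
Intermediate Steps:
Q = 9812 (Q = 9660 + 152 = 9812)
V(84, 49)/Q = (84 - 1*49)/9812 = (84 - 49)*(1/9812) = 35*(1/9812) = 35/9812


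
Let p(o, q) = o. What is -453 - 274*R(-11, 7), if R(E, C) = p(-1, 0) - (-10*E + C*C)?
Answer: 43387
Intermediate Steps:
R(E, C) = -1 - C² + 10*E (R(E, C) = -1 - (-10*E + C*C) = -1 - (-10*E + C²) = -1 - (C² - 10*E) = -1 + (-C² + 10*E) = -1 - C² + 10*E)
-453 - 274*R(-11, 7) = -453 - 274*(-1 - 1*7² + 10*(-11)) = -453 - 274*(-1 - 1*49 - 110) = -453 - 274*(-1 - 49 - 110) = -453 - 274*(-160) = -453 + 43840 = 43387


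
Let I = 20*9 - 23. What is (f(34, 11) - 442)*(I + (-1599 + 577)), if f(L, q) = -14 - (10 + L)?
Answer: 432500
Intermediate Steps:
I = 157 (I = 180 - 23 = 157)
f(L, q) = -24 - L (f(L, q) = -14 + (-10 - L) = -24 - L)
(f(34, 11) - 442)*(I + (-1599 + 577)) = ((-24 - 1*34) - 442)*(157 + (-1599 + 577)) = ((-24 - 34) - 442)*(157 - 1022) = (-58 - 442)*(-865) = -500*(-865) = 432500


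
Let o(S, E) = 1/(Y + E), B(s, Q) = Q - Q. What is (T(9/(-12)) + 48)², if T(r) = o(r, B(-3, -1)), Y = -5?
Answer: 57121/25 ≈ 2284.8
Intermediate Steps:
B(s, Q) = 0
o(S, E) = 1/(-5 + E)
T(r) = -⅕ (T(r) = 1/(-5 + 0) = 1/(-5) = -⅕)
(T(9/(-12)) + 48)² = (-⅕ + 48)² = (239/5)² = 57121/25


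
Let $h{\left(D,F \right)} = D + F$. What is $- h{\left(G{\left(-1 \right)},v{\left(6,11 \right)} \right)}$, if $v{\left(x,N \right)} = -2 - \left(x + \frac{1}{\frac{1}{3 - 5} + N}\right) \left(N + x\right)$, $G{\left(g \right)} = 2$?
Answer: $\frac{2176}{21} \approx 103.62$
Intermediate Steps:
$v{\left(x,N \right)} = -2 - \left(N + x\right) \left(x + \frac{1}{- \frac{1}{2} + N}\right)$ ($v{\left(x,N \right)} = -2 - \left(x + \frac{1}{\frac{1}{-2} + N}\right) \left(N + x\right) = -2 - \left(x + \frac{1}{- \frac{1}{2} + N}\right) \left(N + x\right) = -2 - \left(N + x\right) \left(x + \frac{1}{- \frac{1}{2} + N}\right)$)
$- h{\left(G{\left(-1 \right)},v{\left(6,11 \right)} \right)} = - (2 + \frac{2 + 6^{2} - 66 - 12 + 11 \cdot 6 - 22 \cdot 6^{2} - 12 \cdot 11^{2}}{-1 + 2 \cdot 11}) = - (2 + \frac{2 + 36 - 66 - 12 + 66 - 22 \cdot 36 - 12 \cdot 121}{-1 + 22}) = - (2 + \frac{2 + 36 - 66 - 12 + 66 - 792 - 1452}{21}) = - (2 + \frac{1}{21} \left(-2218\right)) = - (2 - \frac{2218}{21}) = \left(-1\right) \left(- \frac{2176}{21}\right) = \frac{2176}{21}$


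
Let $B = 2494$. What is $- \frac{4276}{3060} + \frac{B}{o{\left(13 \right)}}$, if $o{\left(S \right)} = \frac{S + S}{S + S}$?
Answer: $\frac{1906841}{765} \approx 2492.6$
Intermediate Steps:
$o{\left(S \right)} = 1$ ($o{\left(S \right)} = \frac{2 S}{2 S} = 2 S \frac{1}{2 S} = 1$)
$- \frac{4276}{3060} + \frac{B}{o{\left(13 \right)}} = - \frac{4276}{3060} + \frac{2494}{1} = \left(-4276\right) \frac{1}{3060} + 2494 \cdot 1 = - \frac{1069}{765} + 2494 = \frac{1906841}{765}$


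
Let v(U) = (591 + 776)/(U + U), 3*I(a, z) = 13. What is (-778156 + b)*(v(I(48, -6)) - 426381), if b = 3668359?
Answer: -32028666056415/26 ≈ -1.2319e+12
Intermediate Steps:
I(a, z) = 13/3 (I(a, z) = (⅓)*13 = 13/3)
v(U) = 1367/(2*U) (v(U) = 1367/((2*U)) = 1367*(1/(2*U)) = 1367/(2*U))
(-778156 + b)*(v(I(48, -6)) - 426381) = (-778156 + 3668359)*(1367/(2*(13/3)) - 426381) = 2890203*((1367/2)*(3/13) - 426381) = 2890203*(4101/26 - 426381) = 2890203*(-11081805/26) = -32028666056415/26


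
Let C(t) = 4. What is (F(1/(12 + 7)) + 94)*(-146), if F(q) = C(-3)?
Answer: -14308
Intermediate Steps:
F(q) = 4
(F(1/(12 + 7)) + 94)*(-146) = (4 + 94)*(-146) = 98*(-146) = -14308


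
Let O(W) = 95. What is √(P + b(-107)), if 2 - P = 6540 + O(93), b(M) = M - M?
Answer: 3*I*√737 ≈ 81.443*I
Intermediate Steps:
b(M) = 0
P = -6633 (P = 2 - (6540 + 95) = 2 - 1*6635 = 2 - 6635 = -6633)
√(P + b(-107)) = √(-6633 + 0) = √(-6633) = 3*I*√737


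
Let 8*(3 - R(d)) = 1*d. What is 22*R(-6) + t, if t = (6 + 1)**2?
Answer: 263/2 ≈ 131.50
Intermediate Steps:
t = 49 (t = 7**2 = 49)
R(d) = 3 - d/8
22*R(-6) + t = 22*(3 - 1/8*(-6)) + 49 = 22*(3 + 3/4) + 49 = 22*(15/4) + 49 = 165/2 + 49 = 263/2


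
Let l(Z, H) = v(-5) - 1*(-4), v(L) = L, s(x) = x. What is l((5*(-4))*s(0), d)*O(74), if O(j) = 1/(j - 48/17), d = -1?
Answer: -17/1210 ≈ -0.014050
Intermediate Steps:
l(Z, H) = -1 (l(Z, H) = -5 - 1*(-4) = -5 + 4 = -1)
O(j) = 1/(-48/17 + j) (O(j) = 1/(j - 48*1/17) = 1/(j - 48/17) = 1/(-48/17 + j))
l((5*(-4))*s(0), d)*O(74) = -17/(-48 + 17*74) = -17/(-48 + 1258) = -17/1210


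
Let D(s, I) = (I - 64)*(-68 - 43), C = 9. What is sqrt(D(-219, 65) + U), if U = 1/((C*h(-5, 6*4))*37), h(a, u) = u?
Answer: I*sqrt(196938642)/1332 ≈ 10.536*I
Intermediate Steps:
D(s, I) = 7104 - 111*I (D(s, I) = (-64 + I)*(-111) = 7104 - 111*I)
U = 1/7992 (U = 1/((9*(6*4))*37) = 1/((9*24)*37) = 1/(216*37) = 1/7992 ≈ 0.00012513)
sqrt(D(-219, 65) + U) = sqrt((7104 - 111*65) + 1/7992) = sqrt((7104 - 7215) + 1/7992) = sqrt(-111 + 1/7992) = sqrt(-887111/7992) = I*sqrt(196938642)/1332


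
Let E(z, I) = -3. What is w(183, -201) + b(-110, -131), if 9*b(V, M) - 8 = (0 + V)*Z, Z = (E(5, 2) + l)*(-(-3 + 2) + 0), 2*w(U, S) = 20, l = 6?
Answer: -232/9 ≈ -25.778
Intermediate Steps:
w(U, S) = 10 (w(U, S) = (1/2)*20 = 10)
Z = 3 (Z = (-3 + 6)*(-(-3 + 2) + 0) = 3*(-1*(-1) + 0) = 3*(1 + 0) = 3*1 = 3)
b(V, M) = 8/9 + V/3 (b(V, M) = 8/9 + ((0 + V)*3)/9 = 8/9 + (V*3)/9 = 8/9 + (3*V)/9 = 8/9 + V/3)
w(183, -201) + b(-110, -131) = 10 + (8/9 + (1/3)*(-110)) = 10 + (8/9 - 110/3) = 10 - 322/9 = -232/9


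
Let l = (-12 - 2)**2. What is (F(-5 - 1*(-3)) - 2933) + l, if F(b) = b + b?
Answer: -2741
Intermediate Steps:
F(b) = 2*b
l = 196 (l = (-14)**2 = 196)
(F(-5 - 1*(-3)) - 2933) + l = (2*(-5 - 1*(-3)) - 2933) + 196 = (2*(-5 + 3) - 2933) + 196 = (2*(-2) - 2933) + 196 = (-4 - 2933) + 196 = -2937 + 196 = -2741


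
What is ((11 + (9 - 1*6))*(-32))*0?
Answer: 0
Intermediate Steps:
((11 + (9 - 1*6))*(-32))*0 = ((11 + (9 - 6))*(-32))*0 = ((11 + 3)*(-32))*0 = (14*(-32))*0 = -448*0 = 0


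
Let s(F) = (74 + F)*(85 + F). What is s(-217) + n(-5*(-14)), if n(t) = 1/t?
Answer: 1321321/70 ≈ 18876.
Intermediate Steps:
s(-217) + n(-5*(-14)) = (6290 + (-217)² + 159*(-217)) + 1/(-5*(-14)) = (6290 + 47089 - 34503) + 1/70 = 18876 + 1/70 = 1321321/70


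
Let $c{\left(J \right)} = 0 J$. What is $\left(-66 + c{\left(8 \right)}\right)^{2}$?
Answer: $4356$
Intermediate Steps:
$c{\left(J \right)} = 0$
$\left(-66 + c{\left(8 \right)}\right)^{2} = \left(-66 + 0\right)^{2} = \left(-66\right)^{2} = 4356$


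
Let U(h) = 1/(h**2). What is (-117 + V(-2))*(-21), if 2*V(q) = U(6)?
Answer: 58961/24 ≈ 2456.7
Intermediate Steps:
U(h) = h**(-2)
V(q) = 1/72 (V(q) = (1/2)/6**2 = (1/2)*(1/36) = 1/72)
(-117 + V(-2))*(-21) = (-117 + 1/72)*(-21) = -8423/72*(-21) = 58961/24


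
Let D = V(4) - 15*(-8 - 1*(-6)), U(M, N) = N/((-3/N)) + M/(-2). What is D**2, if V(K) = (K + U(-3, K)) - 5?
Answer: 22801/36 ≈ 633.36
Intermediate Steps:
U(M, N) = -M/2 - N**2/3 (U(M, N) = N*(-N/3) + M*(-1/2) = -N**2/3 - M/2 = -M/2 - N**2/3)
V(K) = -7/2 + K - K**2/3 (V(K) = (K + (-1/2*(-3) - K**2/3)) - 5 = (K + (3/2 - K**2/3)) - 5 = (3/2 + K - K**2/3) - 5 = -7/2 + K - K**2/3)
D = 151/6 (D = (-7/2 + 4 - 1/3*4**2) - 15*(-8 - 1*(-6)) = (-7/2 + 4 - 1/3*16) - 15*(-8 + 6) = (-7/2 + 4 - 16/3) - 15*(-2) = -29/6 + 30 = 151/6 ≈ 25.167)
D**2 = (151/6)**2 = 22801/36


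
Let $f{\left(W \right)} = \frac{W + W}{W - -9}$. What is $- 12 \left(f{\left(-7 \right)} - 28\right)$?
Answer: $420$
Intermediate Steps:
$f{\left(W \right)} = \frac{2 W}{9 + W}$ ($f{\left(W \right)} = \frac{2 W}{W + 9} = \frac{2 W}{9 + W}$)
$- 12 \left(f{\left(-7 \right)} - 28\right) = - 12 \left(2 \left(-7\right) \frac{1}{9 - 7} - 28\right) = - 12 \left(2 \left(-7\right) \frac{1}{2} - 28\right) = - 12 \left(-7 - 28\right) = \left(-12\right) \left(-35\right) = 420$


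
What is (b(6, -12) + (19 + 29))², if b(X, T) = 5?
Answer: 2809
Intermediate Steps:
(b(6, -12) + (19 + 29))² = (5 + (19 + 29))² = (5 + 48)² = 53² = 2809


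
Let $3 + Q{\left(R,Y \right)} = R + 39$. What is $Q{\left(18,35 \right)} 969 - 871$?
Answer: $51455$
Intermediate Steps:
$Q{\left(R,Y \right)} = 36 + R$ ($Q{\left(R,Y \right)} = -3 + \left(R + 39\right) = -3 + \left(39 + R\right) = 36 + R$)
$Q{\left(18,35 \right)} 969 - 871 = \left(36 + 18\right) 969 - 871 = 54 \cdot 969 - 871 = 52326 - 871 = 51455$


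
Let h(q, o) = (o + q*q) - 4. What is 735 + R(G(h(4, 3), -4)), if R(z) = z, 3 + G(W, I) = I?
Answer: 728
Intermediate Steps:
h(q, o) = -4 + o + q² (h(q, o) = (o + q²) - 4 = -4 + o + q²)
G(W, I) = -3 + I
735 + R(G(h(4, 3), -4)) = 735 + (-3 - 4) = 735 - 7 = 728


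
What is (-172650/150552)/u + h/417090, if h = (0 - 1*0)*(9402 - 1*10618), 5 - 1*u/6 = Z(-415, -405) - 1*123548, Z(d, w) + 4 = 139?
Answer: -28775/18580826736 ≈ -1.5486e-6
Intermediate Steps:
Z(d, w) = 135 (Z(d, w) = -4 + 139 = 135)
u = 740508 (u = 30 - 6*(135 - 1*123548) = 30 - 6*(135 - 123548) = 30 - 6*(-123413) = 30 + 740478 = 740508)
h = 0 (h = (0 + 0)*(9402 - 10618) = 0*(-1216) = 0)
(-172650/150552)/u + h/417090 = -172650/150552/740508 + 0/417090 = -172650*1/150552*(1/740508) + 0*(1/417090) = -28775/25092*1/740508 + 0 = -28775/18580826736 + 0 = -28775/18580826736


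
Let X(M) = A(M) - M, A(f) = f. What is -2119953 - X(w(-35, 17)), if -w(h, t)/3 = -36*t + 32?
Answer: -2119953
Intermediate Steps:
w(h, t) = -96 + 108*t (w(h, t) = -3*(-36*t + 32) = -3*(32 - 36*t) = -96 + 108*t)
X(M) = 0 (X(M) = M - M = 0)
-2119953 - X(w(-35, 17)) = -2119953 - 1*0 = -2119953 + 0 = -2119953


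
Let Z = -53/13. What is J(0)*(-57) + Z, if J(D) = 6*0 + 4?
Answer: -3017/13 ≈ -232.08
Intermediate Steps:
Z = -53/13 (Z = -53*1/13 = -53/13 ≈ -4.0769)
J(D) = 4 (J(D) = 0 + 4 = 4)
J(0)*(-57) + Z = 4*(-57) - 53/13 = -228 - 53/13 = -3017/13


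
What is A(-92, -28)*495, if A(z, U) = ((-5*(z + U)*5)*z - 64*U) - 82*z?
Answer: -131998680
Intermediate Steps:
A(z, U) = -82*z - 64*U + z*(-25*U - 25*z) (A(z, U) = ((-5*(U + z)*5)*z - 64*U) - 82*z = (((-5*U - 5*z)*5)*z - 64*U) - 82*z = ((-25*U - 25*z)*z - 64*U) - 82*z = (z*(-25*U - 25*z) - 64*U) - 82*z = (-64*U + z*(-25*U - 25*z)) - 82*z = -82*z - 64*U + z*(-25*U - 25*z))
A(-92, -28)*495 = (-82*(-92) - 64*(-28) - 25*(-92)² - 25*(-28)*(-92))*495 = (7544 + 1792 - 25*8464 - 64400)*495 = (7544 + 1792 - 211600 - 64400)*495 = -266664*495 = -131998680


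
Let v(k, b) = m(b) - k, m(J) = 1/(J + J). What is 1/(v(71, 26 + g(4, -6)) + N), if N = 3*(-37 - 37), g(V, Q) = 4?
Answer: -60/17579 ≈ -0.0034132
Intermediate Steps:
m(J) = 1/(2*J)
v(k, b) = 1/(2*b) - k
N = -222 (N = 3*(-74) = -222)
1/(v(71, 26 + g(4, -6)) + N) = 1/((1/(2*(26 + 4)) - 1*71) - 222) = 1/(((½)/30 - 71) - 222) = 1/(((½)*(1/30) - 71) - 222) = 1/((1/60 - 71) - 222) = 1/(-4259/60 - 222) = 1/(-17579/60) = -60/17579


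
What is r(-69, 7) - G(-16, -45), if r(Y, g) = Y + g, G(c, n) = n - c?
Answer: -33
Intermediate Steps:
r(-69, 7) - G(-16, -45) = (-69 + 7) - (-45 - 1*(-16)) = -62 - (-45 + 16) = -62 - 1*(-29) = -62 + 29 = -33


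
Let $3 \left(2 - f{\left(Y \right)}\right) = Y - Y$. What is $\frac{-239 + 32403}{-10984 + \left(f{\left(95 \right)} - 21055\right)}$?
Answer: $- \frac{32164}{32037} \approx -1.004$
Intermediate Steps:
$f{\left(Y \right)} = 2$ ($f{\left(Y \right)} = 2 - \frac{Y - Y}{3} = 2 - 0 = 2 + 0 = 2$)
$\frac{-239 + 32403}{-10984 + \left(f{\left(95 \right)} - 21055\right)} = \frac{-239 + 32403}{-10984 + \left(2 - 21055\right)} = \frac{32164}{-10984 - 21053} = \frac{32164}{-32037} = 32164 \left(- \frac{1}{32037}\right) = - \frac{32164}{32037}$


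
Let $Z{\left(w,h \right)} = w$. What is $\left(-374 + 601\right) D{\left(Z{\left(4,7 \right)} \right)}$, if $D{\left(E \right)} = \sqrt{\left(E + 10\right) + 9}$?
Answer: $227 \sqrt{23} \approx 1088.7$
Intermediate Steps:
$D{\left(E \right)} = \sqrt{19 + E}$ ($D{\left(E \right)} = \sqrt{\left(10 + E\right) + 9} = \sqrt{19 + E}$)
$\left(-374 + 601\right) D{\left(Z{\left(4,7 \right)} \right)} = \left(-374 + 601\right) \sqrt{19 + 4} = 227 \sqrt{23}$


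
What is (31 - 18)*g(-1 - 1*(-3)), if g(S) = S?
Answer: 26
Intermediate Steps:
(31 - 18)*g(-1 - 1*(-3)) = (31 - 18)*(-1 - 1*(-3)) = 13*(-1 + 3) = 13*2 = 26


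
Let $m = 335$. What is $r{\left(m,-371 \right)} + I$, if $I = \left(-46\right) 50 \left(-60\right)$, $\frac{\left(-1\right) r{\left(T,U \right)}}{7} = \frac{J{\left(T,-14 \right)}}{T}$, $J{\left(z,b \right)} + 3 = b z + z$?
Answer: $\frac{46260506}{335} \approx 1.3809 \cdot 10^{5}$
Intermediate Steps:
$J{\left(z,b \right)} = -3 + z + b z$ ($J{\left(z,b \right)} = -3 + \left(b z + z\right) = -3 + \left(z + b z\right) = -3 + z + b z$)
$r{\left(T,U \right)} = - \frac{7 \left(-3 - 13 T\right)}{T}$ ($r{\left(T,U \right)} = - 7 \frac{-3 + T - 14 T}{T} = - 7 \frac{-3 - 13 T}{T} = - \frac{7 \left(-3 - 13 T\right)}{T}$)
$I = 138000$ ($I = \left(-2300\right) \left(-60\right) = 138000$)
$r{\left(m,-371 \right)} + I = \left(91 + \frac{21}{335}\right) + 138000 = \frac{30506}{335} + 138000 = \frac{46260506}{335}$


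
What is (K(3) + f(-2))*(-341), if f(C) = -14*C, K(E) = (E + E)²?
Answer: -21824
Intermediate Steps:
K(E) = 4*E² (K(E) = (2*E)² = 4*E²)
(K(3) + f(-2))*(-341) = (4*3² - 14*(-2))*(-341) = (4*9 + 28)*(-341) = (36 + 28)*(-341) = 64*(-341) = -21824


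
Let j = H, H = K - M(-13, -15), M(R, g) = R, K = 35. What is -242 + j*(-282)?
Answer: -13778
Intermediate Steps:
H = 48 (H = 35 - 1*(-13) = 35 + 13 = 48)
j = 48
-242 + j*(-282) = -242 + 48*(-282) = -242 - 13536 = -13778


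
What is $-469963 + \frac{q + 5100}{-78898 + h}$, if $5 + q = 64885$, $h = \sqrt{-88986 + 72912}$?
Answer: $- \frac{1462741562127177}{3112455239} - \frac{104970 i \sqrt{1786}}{3112455239} \approx -4.6996 \cdot 10^{5} - 0.0014253 i$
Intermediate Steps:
$h = 3 i \sqrt{1786}$ ($h = \sqrt{-16074} = 3 i \sqrt{1786} \approx 126.78 i$)
$q = 64880$ ($q = -5 + 64885 = 64880$)
$-469963 + \frac{q + 5100}{-78898 + h} = -469963 + \frac{64880 + 5100}{-78898 + 3 i \sqrt{1786}} = -469963 + \frac{69980}{-78898 + 3 i \sqrt{1786}}$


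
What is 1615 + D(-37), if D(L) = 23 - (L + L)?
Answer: 1712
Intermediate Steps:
D(L) = 23 - 2*L
1615 + D(-37) = 1615 + (23 - 2*(-37)) = 1615 + (23 + 74) = 1615 + 97 = 1712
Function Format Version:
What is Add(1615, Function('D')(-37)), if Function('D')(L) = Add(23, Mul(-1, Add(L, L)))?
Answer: 1712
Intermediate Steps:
Function('D')(L) = Add(23, Mul(-2, L)) (Function('D')(L) = Add(23, Mul(-1, Mul(2, L))) = Add(23, Mul(-2, L)))
Add(1615, Function('D')(-37)) = Add(1615, Add(23, Mul(-2, -37))) = Add(1615, Add(23, 74)) = Add(1615, 97) = 1712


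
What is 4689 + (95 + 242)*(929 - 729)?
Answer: 72089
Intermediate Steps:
4689 + (95 + 242)*(929 - 729) = 4689 + 337*200 = 4689 + 67400 = 72089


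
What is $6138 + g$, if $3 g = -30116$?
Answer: $- \frac{11702}{3} \approx -3900.7$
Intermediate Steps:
$g = - \frac{30116}{3}$ ($g = \frac{1}{3} \left(-30116\right) = - \frac{30116}{3} \approx -10039.0$)
$6138 + g = 6138 - \frac{30116}{3} = - \frac{11702}{3}$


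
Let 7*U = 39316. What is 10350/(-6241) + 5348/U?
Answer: -43320631/61342789 ≈ -0.70621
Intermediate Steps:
U = 39316/7 (U = (⅐)*39316 = 39316/7 ≈ 5616.6)
10350/(-6241) + 5348/U = 10350/(-6241) + 5348/(39316/7) = 10350*(-1/6241) + 5348*(7/39316) = -10350/6241 + 9359/9829 = -43320631/61342789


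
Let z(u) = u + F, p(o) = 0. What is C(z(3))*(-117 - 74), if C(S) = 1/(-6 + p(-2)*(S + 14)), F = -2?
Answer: 191/6 ≈ 31.833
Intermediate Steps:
z(u) = -2 + u (z(u) = u - 2 = -2 + u)
C(S) = -⅙ (C(S) = 1/(-6 + 0*(S + 14)) = 1/(-6 + 0*(14 + S)) = 1/(-6 + 0) = 1/(-6) = -⅙)
C(z(3))*(-117 - 74) = -(-117 - 74)/6 = -⅙*(-191) = 191/6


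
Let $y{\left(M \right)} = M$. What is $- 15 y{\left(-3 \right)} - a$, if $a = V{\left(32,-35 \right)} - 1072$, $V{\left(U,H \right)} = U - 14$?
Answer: $1099$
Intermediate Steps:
$V{\left(U,H \right)} = -14 + U$
$a = -1054$ ($a = \left(-14 + 32\right) - 1072 = 18 - 1072 = -1054$)
$- 15 y{\left(-3 \right)} - a = \left(-15\right) \left(-3\right) - -1054 = 45 + 1054 = 1099$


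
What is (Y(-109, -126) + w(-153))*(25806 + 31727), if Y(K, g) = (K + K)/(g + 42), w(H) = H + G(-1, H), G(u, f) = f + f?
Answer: -157550011/6 ≈ -2.6258e+7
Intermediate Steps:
G(u, f) = 2*f
w(H) = 3*H (w(H) = H + 2*H = 3*H)
Y(K, g) = 2*K/(42 + g) (Y(K, g) = (2*K)/(42 + g) = 2*K/(42 + g))
(Y(-109, -126) + w(-153))*(25806 + 31727) = (2*(-109)/(42 - 126) + 3*(-153))*(25806 + 31727) = (2*(-109)/(-84) - 459)*57533 = (2*(-109)*(-1/84) - 459)*57533 = (109/42 - 459)*57533 = -19169/42*57533 = -157550011/6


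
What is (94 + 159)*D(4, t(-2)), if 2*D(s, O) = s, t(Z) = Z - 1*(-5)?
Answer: 506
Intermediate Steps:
t(Z) = 5 + Z (t(Z) = Z + 5 = 5 + Z)
D(s, O) = s/2
(94 + 159)*D(4, t(-2)) = (94 + 159)*((½)*4) = 253*2 = 506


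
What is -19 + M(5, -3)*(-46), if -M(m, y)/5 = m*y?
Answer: -3469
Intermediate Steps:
M(m, y) = -5*m*y
-19 + M(5, -3)*(-46) = -19 - 5*5*(-3)*(-46) = -19 + 75*(-46) = -19 - 3450 = -3469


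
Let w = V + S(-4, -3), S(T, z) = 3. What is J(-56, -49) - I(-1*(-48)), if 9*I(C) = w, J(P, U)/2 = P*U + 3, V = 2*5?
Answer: 49433/9 ≈ 5492.6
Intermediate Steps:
V = 10
J(P, U) = 6 + 2*P*U (J(P, U) = 2*(P*U + 3) = 2*(3 + P*U) = 6 + 2*P*U)
w = 13 (w = 10 + 3 = 13)
I(C) = 13/9 (I(C) = (⅑)*13 = 13/9)
J(-56, -49) - I(-1*(-48)) = (6 + 2*(-56)*(-49)) - 1*13/9 = (6 + 5488) - 13/9 = 5494 - 13/9 = 49433/9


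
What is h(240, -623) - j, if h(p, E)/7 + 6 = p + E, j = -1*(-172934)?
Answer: -175657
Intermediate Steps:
j = 172934
h(p, E) = -42 + 7*E + 7*p (h(p, E) = -42 + 7*(p + E) = -42 + 7*(E + p) = -42 + (7*E + 7*p) = -42 + 7*E + 7*p)
h(240, -623) - j = (-42 + 7*(-623) + 7*240) - 1*172934 = (-42 - 4361 + 1680) - 172934 = -2723 - 172934 = -175657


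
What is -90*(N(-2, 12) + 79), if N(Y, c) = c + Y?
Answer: -8010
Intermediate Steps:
N(Y, c) = Y + c
-90*(N(-2, 12) + 79) = -90*((-2 + 12) + 79) = -90*(10 + 79) = -90*89 = -8010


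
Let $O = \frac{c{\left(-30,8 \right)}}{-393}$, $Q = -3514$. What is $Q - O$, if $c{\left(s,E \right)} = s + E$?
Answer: $- \frac{1381024}{393} \approx -3514.1$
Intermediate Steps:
$c{\left(s,E \right)} = E + s$
$O = \frac{22}{393}$ ($O = \frac{8 - 30}{-393} = \left(-22\right) \left(- \frac{1}{393}\right) = \frac{22}{393} \approx 0.05598$)
$Q - O = -3514 - \frac{22}{393} = - \frac{1381024}{393}$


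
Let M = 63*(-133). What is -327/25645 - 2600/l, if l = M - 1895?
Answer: 31658701/131738365 ≈ 0.24031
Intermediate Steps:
M = -8379
l = -10274 (l = -8379 - 1895 = -10274)
-327/25645 - 2600/l = -327/25645 - 2600/(-10274) = -327*1/25645 - 2600*(-1/10274) = -327/25645 + 1300/5137 = 31658701/131738365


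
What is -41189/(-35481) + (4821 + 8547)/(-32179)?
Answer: 851110823/1141743099 ≈ 0.74545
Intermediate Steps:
-41189/(-35481) + (4821 + 8547)/(-32179) = -41189*(-1/35481) + 13368*(-1/32179) = 41189/35481 - 13368/32179 = 851110823/1141743099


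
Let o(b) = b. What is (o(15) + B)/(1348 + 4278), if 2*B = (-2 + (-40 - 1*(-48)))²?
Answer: 33/5626 ≈ 0.0058656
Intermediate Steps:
B = 18 (B = (-2 + (-40 - 1*(-48)))²/2 = (-2 + (-40 + 48))²/2 = (-2 + 8)²/2 = (½)*6² = (½)*36 = 18)
(o(15) + B)/(1348 + 4278) = (15 + 18)/(1348 + 4278) = 33/5626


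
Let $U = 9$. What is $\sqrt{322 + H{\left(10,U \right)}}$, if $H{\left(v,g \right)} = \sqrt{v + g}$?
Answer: $\sqrt{322 + \sqrt{19}} \approx 18.065$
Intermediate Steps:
$H{\left(v,g \right)} = \sqrt{g + v}$
$\sqrt{322 + H{\left(10,U \right)}} = \sqrt{322 + \sqrt{9 + 10}} = \sqrt{322 + \sqrt{19}}$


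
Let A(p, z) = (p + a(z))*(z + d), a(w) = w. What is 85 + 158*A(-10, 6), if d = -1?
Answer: -3075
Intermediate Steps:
A(p, z) = (-1 + z)*(p + z) (A(p, z) = (p + z)*(z - 1) = (p + z)*(-1 + z) = (-1 + z)*(p + z))
85 + 158*A(-10, 6) = 85 + 158*(6² - 1*(-10) - 1*6 - 10*6) = 85 + 158*(36 + 10 - 6 - 60) = 85 + 158*(-20) = 85 - 3160 = -3075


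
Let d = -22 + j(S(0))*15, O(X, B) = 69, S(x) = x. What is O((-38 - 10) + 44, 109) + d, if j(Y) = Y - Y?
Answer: 47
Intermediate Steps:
j(Y) = 0
d = -22 (d = -22 + 0*15 = -22 + 0 = -22)
O((-38 - 10) + 44, 109) + d = 69 - 22 = 47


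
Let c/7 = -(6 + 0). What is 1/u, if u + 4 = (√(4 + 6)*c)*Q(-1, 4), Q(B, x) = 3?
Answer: 1/39686 - 63*√10/79372 ≈ -0.0024848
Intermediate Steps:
c = -42 (c = 7*(-(6 + 0)) = 7*(-1*6) = 7*(-6) = -42)
u = -4 - 126*√10 (u = -4 + (√(4 + 6)*(-42))*3 = -4 + (√10*(-42))*3 = -4 - 42*√10*3 = -4 - 126*√10 ≈ -402.45)
1/u = 1/(-4 - 126*√10)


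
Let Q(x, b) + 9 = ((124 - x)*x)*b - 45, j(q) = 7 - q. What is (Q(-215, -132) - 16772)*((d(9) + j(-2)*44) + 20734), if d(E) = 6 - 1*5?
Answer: 202941997214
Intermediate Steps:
d(E) = 1 (d(E) = 6 - 5 = 1)
Q(x, b) = -54 + b*x*(124 - x) (Q(x, b) = -9 + (((124 - x)*x)*b - 45) = -9 + ((x*(124 - x))*b - 45) = -9 + (b*x*(124 - x) - 45) = -9 + (-45 + b*x*(124 - x)) = -54 + b*x*(124 - x))
(Q(-215, -132) - 16772)*((d(9) + j(-2)*44) + 20734) = ((-54 - 1*(-132)*(-215)² + 124*(-132)*(-215)) - 16772)*((1 + (7 - 1*(-2))*44) + 20734) = ((-54 - 1*(-132)*46225 + 3519120) - 16772)*((1 + (7 + 2)*44) + 20734) = ((-54 + 6101700 + 3519120) - 16772)*((1 + 9*44) + 20734) = (9620766 - 16772)*((1 + 396) + 20734) = 9603994*(397 + 20734) = 9603994*21131 = 202941997214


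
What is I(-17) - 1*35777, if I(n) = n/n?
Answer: -35776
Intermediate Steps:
I(n) = 1
I(-17) - 1*35777 = 1 - 1*35777 = 1 - 35777 = -35776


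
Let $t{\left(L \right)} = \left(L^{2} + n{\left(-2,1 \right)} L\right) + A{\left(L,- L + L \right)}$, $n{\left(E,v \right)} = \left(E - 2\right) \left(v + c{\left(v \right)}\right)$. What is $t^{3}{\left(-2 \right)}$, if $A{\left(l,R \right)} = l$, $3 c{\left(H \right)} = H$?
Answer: $\frac{54872}{27} \approx 2032.3$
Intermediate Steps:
$c{\left(H \right)} = \frac{H}{3}$
$n{\left(E,v \right)} = \frac{4 v \left(-2 + E\right)}{3}$ ($n{\left(E,v \right)} = \left(E - 2\right) \left(v + \frac{v}{3}\right) = \left(-2 + E\right) \frac{4 v}{3} = \frac{4 v \left(-2 + E\right)}{3}$)
$t{\left(L \right)} = L^{2} - \frac{13 L}{3}$ ($t{\left(L \right)} = \left(L^{2} + \frac{4}{3} \cdot 1 \left(-2 - 2\right) L\right) + L = \left(L^{2} + \frac{4}{3} \cdot 1 \left(-4\right) L\right) + L = \left(L^{2} - \frac{16 L}{3}\right) + L = L^{2} - \frac{13 L}{3}$)
$t^{3}{\left(-2 \right)} = \left(\frac{1}{3} \left(-2\right) \left(-13 + 3 \left(-2\right)\right)\right)^{3} = \left(\frac{1}{3} \left(-2\right) \left(-13 - 6\right)\right)^{3} = \left(\frac{1}{3} \left(-2\right) \left(-19\right)\right)^{3} = \left(\frac{38}{3}\right)^{3} = \frac{54872}{27}$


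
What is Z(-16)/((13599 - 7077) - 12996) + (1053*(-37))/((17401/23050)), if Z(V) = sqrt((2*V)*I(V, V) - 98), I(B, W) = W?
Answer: -898051050/17401 - sqrt(46)/2158 ≈ -51609.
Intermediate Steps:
Z(V) = sqrt(-98 + 2*V**2) (Z(V) = sqrt((2*V)*V - 98) = sqrt(2*V**2 - 98) = sqrt(-98 + 2*V**2))
Z(-16)/((13599 - 7077) - 12996) + (1053*(-37))/((17401/23050)) = sqrt(-98 + 2*(-16)**2)/((13599 - 7077) - 12996) + (1053*(-37))/((17401/23050)) = sqrt(-98 + 2*256)/(6522 - 12996) - 38961/(17401*(1/23050)) = sqrt(-98 + 512)/(-6474) - 38961/17401/23050 = sqrt(414)*(-1/6474) - 38961*23050/17401 = (3*sqrt(46))*(-1/6474) - 898051050/17401 = -sqrt(46)/2158 - 898051050/17401 = -898051050/17401 - sqrt(46)/2158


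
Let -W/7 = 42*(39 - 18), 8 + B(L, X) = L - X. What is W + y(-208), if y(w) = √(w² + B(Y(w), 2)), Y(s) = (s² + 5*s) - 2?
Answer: -6174 + 2*√21369 ≈ -5881.6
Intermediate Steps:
Y(s) = -2 + s² + 5*s
B(L, X) = -8 + L - X (B(L, X) = -8 + (L - X) = -8 + L - X)
W = -6174 (W = -294*(39 - 18) = -294*21 = -7*882 = -6174)
y(w) = √(-12 + 2*w² + 5*w) (y(w) = √(w² + (-8 + (-2 + w² + 5*w) - 1*2)) = √(w² + (-8 + (-2 + w² + 5*w) - 2)) = √(w² + (-12 + w² + 5*w)) = √(-12 + 2*w² + 5*w))
W + y(-208) = -6174 + √(-12 + 2*(-208)² + 5*(-208)) = -6174 + √(-12 + 2*43264 - 1040) = -6174 + √(-12 + 86528 - 1040) = -6174 + √85476 = -6174 + 2*√21369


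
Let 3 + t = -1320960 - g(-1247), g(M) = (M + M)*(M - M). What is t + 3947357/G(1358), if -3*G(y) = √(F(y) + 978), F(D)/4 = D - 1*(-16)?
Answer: -1320963 - 3947357*√6474/2158 ≈ -1.4681e+6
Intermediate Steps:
g(M) = 0 (g(M) = (2*M)*0 = 0)
F(D) = 64 + 4*D (F(D) = 4*(D - 1*(-16)) = 4*(D + 16) = 4*(16 + D) = 64 + 4*D)
G(y) = -√(1042 + 4*y)/3 (G(y) = -√((64 + 4*y) + 978)/3 = -√(1042 + 4*y)/3)
t = -1320963 (t = -3 + (-1320960 - 1*0) = -3 + (-1320960 + 0) = -3 - 1320960 = -1320963)
t + 3947357/G(1358) = -1320963 + 3947357/((-√(1042 + 4*1358)/3)) = -1320963 + 3947357/((-√(1042 + 5432)/3)) = -1320963 + 3947357/((-√6474/3)) = -1320963 + 3947357*(-√6474/2158) = -1320963 - 3947357*√6474/2158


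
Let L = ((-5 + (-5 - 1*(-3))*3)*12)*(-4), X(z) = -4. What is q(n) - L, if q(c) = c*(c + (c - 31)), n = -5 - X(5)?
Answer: -495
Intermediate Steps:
n = -1 (n = -5 - 1*(-4) = -5 + 4 = -1)
L = 528 (L = ((-5 + (-5 + 3)*3)*12)*(-4) = ((-5 - 2*3)*12)*(-4) = ((-5 - 6)*12)*(-4) = -11*12*(-4) = -132*(-4) = 528)
q(c) = c*(-31 + 2*c) (q(c) = c*(c + (-31 + c)) = c*(-31 + 2*c))
q(n) - L = -(-31 + 2*(-1)) - 1*528 = -(-31 - 2) - 528 = -1*(-33) - 528 = 33 - 528 = -495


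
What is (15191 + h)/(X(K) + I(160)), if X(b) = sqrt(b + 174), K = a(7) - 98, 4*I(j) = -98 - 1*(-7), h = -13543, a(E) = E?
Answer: -599872/6953 - 26368*sqrt(83)/6953 ≈ -120.82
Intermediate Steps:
I(j) = -91/4 (I(j) = (-98 - 1*(-7))/4 = (-98 + 7)/4 = (1/4)*(-91) = -91/4)
K = -91 (K = 7 - 98 = -91)
X(b) = sqrt(174 + b)
(15191 + h)/(X(K) + I(160)) = (15191 - 13543)/(sqrt(174 - 91) - 91/4) = 1648/(sqrt(83) - 91/4) = 1648/(-91/4 + sqrt(83))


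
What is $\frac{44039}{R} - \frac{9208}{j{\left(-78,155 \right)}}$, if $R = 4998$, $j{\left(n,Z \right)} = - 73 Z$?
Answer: $\frac{544322869}{56552370} \approx 9.6251$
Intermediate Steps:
$\frac{44039}{R} - \frac{9208}{j{\left(-78,155 \right)}} = \frac{44039}{4998} - \frac{9208}{\left(-73\right) 155} = 44039 \cdot \frac{1}{4998} - \frac{9208}{-11315} = \frac{44039}{4998} - - \frac{9208}{11315} = \frac{44039}{4998} + \frac{9208}{11315} = \frac{544322869}{56552370}$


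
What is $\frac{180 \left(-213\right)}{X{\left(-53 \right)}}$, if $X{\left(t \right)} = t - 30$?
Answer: $\frac{38340}{83} \approx 461.93$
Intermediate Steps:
$X{\left(t \right)} = -30 + t$
$\frac{180 \left(-213\right)}{X{\left(-53 \right)}} = \frac{180 \left(-213\right)}{-30 - 53} = - \frac{38340}{-83} = \left(-38340\right) \left(- \frac{1}{83}\right) = \frac{38340}{83}$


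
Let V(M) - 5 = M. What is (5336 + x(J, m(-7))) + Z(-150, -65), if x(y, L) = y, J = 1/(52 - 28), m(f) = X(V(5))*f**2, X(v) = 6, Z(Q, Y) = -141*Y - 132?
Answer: 344857/24 ≈ 14369.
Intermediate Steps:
V(M) = 5 + M
Z(Q, Y) = -132 - 141*Y
m(f) = 6*f**2
J = 1/24 ≈ 0.041667
(5336 + x(J, m(-7))) + Z(-150, -65) = (5336 + 1/24) + (-132 - 141*(-65)) = 128065/24 + (-132 + 9165) = 128065/24 + 9033 = 344857/24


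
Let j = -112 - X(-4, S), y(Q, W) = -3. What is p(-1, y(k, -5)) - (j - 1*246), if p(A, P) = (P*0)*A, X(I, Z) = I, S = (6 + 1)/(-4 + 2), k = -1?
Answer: 354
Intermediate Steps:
S = -7/2 (S = 7/(-2) = 7*(-½) = -7/2 ≈ -3.5000)
p(A, P) = 0 (p(A, P) = 0*A = 0)
j = -108 (j = -112 - 1*(-4) = -112 + 4 = -108)
p(-1, y(k, -5)) - (j - 1*246) = 0 - (-108 - 1*246) = 0 - (-108 - 246) = 0 - 1*(-354) = 0 + 354 = 354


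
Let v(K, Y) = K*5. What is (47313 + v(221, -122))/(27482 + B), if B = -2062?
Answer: 24209/12710 ≈ 1.9047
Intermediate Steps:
v(K, Y) = 5*K
(47313 + v(221, -122))/(27482 + B) = (47313 + 5*221)/(27482 - 2062) = (47313 + 1105)/25420 = 48418*(1/25420) = 24209/12710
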